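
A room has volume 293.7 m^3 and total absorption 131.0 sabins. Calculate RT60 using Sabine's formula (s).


Given values:
  V = 293.7 m^3
  A = 131.0 sabins
Formula: RT60 = 0.161 * V / A
Numerator: 0.161 * 293.7 = 47.2857
RT60 = 47.2857 / 131.0 = 0.361

0.361 s


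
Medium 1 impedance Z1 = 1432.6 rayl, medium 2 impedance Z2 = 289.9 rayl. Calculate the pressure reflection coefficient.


Given values:
  Z1 = 1432.6 rayl, Z2 = 289.9 rayl
Formula: R = (Z2 - Z1) / (Z2 + Z1)
Numerator: Z2 - Z1 = 289.9 - 1432.6 = -1142.7
Denominator: Z2 + Z1 = 289.9 + 1432.6 = 1722.5
R = -1142.7 / 1722.5 = -0.6634

-0.6634


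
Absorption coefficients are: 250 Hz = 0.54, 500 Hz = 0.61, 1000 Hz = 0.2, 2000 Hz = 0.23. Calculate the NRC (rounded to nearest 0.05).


Given values:
  a_250 = 0.54, a_500 = 0.61
  a_1000 = 0.2, a_2000 = 0.23
Formula: NRC = (a250 + a500 + a1000 + a2000) / 4
Sum = 0.54 + 0.61 + 0.2 + 0.23 = 1.58
NRC = 1.58 / 4 = 0.395
Rounded to nearest 0.05: 0.4

0.4


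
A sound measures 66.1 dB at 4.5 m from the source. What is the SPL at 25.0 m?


Given values:
  SPL1 = 66.1 dB, r1 = 4.5 m, r2 = 25.0 m
Formula: SPL2 = SPL1 - 20 * log10(r2 / r1)
Compute ratio: r2 / r1 = 25.0 / 4.5 = 5.5556
Compute log10: log10(5.5556) = 0.744731
Compute drop: 20 * 0.744731 = 14.8946
SPL2 = 66.1 - 14.8946 = 51.21

51.21 dB


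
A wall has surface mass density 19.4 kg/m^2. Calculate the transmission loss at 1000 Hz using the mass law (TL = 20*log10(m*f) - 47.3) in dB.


Given values:
  m = 19.4 kg/m^2, f = 1000 Hz
Formula: TL = 20 * log10(m * f) - 47.3
Compute m * f = 19.4 * 1000 = 19400.0
Compute log10(19400.0) = 4.287802
Compute 20 * 4.287802 = 85.756
TL = 85.756 - 47.3 = 38.46

38.46 dB


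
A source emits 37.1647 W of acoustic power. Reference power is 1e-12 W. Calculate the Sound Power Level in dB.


Given values:
  W = 37.1647 W
  W_ref = 1e-12 W
Formula: SWL = 10 * log10(W / W_ref)
Compute ratio: W / W_ref = 37164700000000
Compute log10: log10(37164700000000) = 13.570131
Multiply: SWL = 10 * 13.570131 = 135.7

135.7 dB


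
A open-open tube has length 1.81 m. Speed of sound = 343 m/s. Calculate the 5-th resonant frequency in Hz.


Given values:
  Tube type: open-open, L = 1.81 m, c = 343 m/s, n = 5
Formula: f_n = n * c / (2 * L)
Compute 2 * L = 2 * 1.81 = 3.62
f = 5 * 343 / 3.62
f = 473.76

473.76 Hz


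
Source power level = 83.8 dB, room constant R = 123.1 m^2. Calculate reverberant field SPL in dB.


Given values:
  Lw = 83.8 dB, R = 123.1 m^2
Formula: SPL = Lw + 10 * log10(4 / R)
Compute 4 / R = 4 / 123.1 = 0.032494
Compute 10 * log10(0.032494) = -14.882
SPL = 83.8 + (-14.882) = 68.92

68.92 dB


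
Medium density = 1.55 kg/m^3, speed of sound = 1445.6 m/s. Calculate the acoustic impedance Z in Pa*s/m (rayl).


Given values:
  rho = 1.55 kg/m^3
  c = 1445.6 m/s
Formula: Z = rho * c
Z = 1.55 * 1445.6
Z = 2240.68

2240.68 rayl


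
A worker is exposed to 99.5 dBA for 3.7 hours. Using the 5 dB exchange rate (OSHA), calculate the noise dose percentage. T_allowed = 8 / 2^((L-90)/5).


Given values:
  L = 99.5 dBA, T = 3.7 hours
Formula: T_allowed = 8 / 2^((L - 90) / 5)
Compute exponent: (99.5 - 90) / 5 = 1.9
Compute 2^(1.9) = 3.732132
T_allowed = 8 / 3.732132 = 2.143547 hours
Dose = (T / T_allowed) * 100
Dose = (3.7 / 2.143547) * 100 = 172.61

172.61 %


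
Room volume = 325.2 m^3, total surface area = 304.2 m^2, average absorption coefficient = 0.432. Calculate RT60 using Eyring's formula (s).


Given values:
  V = 325.2 m^3, S = 304.2 m^2, alpha = 0.432
Formula: RT60 = 0.161 * V / (-S * ln(1 - alpha))
Compute ln(1 - 0.432) = ln(0.568) = -0.565634
Denominator: -304.2 * -0.565634 = 172.0659
Numerator: 0.161 * 325.2 = 52.3572
RT60 = 52.3572 / 172.0659 = 0.304

0.304 s


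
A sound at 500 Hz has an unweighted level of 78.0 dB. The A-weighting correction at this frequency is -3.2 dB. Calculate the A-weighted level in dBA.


Given values:
  SPL = 78.0 dB
  A-weighting at 500 Hz = -3.2 dB
Formula: L_A = SPL + A_weight
L_A = 78.0 + (-3.2)
L_A = 74.8

74.8 dBA


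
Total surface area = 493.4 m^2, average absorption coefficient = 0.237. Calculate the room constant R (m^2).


Given values:
  S = 493.4 m^2, alpha = 0.237
Formula: R = S * alpha / (1 - alpha)
Numerator: 493.4 * 0.237 = 116.9358
Denominator: 1 - 0.237 = 0.763
R = 116.9358 / 0.763 = 153.26

153.26 m^2


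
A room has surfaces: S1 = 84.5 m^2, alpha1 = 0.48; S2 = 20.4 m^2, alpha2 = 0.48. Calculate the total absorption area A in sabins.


Given surfaces:
  Surface 1: 84.5 * 0.48 = 40.56
  Surface 2: 20.4 * 0.48 = 9.792
Formula: A = sum(Si * alpha_i)
A = 40.56 + 9.792
A = 50.35

50.35 sabins


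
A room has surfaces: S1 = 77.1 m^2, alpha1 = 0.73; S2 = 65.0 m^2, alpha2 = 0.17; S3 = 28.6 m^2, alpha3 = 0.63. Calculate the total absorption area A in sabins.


Given surfaces:
  Surface 1: 77.1 * 0.73 = 56.283
  Surface 2: 65.0 * 0.17 = 11.05
  Surface 3: 28.6 * 0.63 = 18.018
Formula: A = sum(Si * alpha_i)
A = 56.283 + 11.05 + 18.018
A = 85.35

85.35 sabins


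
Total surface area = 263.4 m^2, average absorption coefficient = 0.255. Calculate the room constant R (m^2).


Given values:
  S = 263.4 m^2, alpha = 0.255
Formula: R = S * alpha / (1 - alpha)
Numerator: 263.4 * 0.255 = 67.167
Denominator: 1 - 0.255 = 0.745
R = 67.167 / 0.745 = 90.16

90.16 m^2


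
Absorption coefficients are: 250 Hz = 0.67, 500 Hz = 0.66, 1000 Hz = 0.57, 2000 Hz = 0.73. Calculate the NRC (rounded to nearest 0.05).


Given values:
  a_250 = 0.67, a_500 = 0.66
  a_1000 = 0.57, a_2000 = 0.73
Formula: NRC = (a250 + a500 + a1000 + a2000) / 4
Sum = 0.67 + 0.66 + 0.57 + 0.73 = 2.63
NRC = 2.63 / 4 = 0.6575
Rounded to nearest 0.05: 0.65

0.65


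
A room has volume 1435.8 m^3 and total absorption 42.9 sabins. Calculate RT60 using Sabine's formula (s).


Given values:
  V = 1435.8 m^3
  A = 42.9 sabins
Formula: RT60 = 0.161 * V / A
Numerator: 0.161 * 1435.8 = 231.1638
RT60 = 231.1638 / 42.9 = 5.388

5.388 s


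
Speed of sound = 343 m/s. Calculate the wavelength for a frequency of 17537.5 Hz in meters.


Given values:
  c = 343 m/s, f = 17537.5 Hz
Formula: lambda = c / f
lambda = 343 / 17537.5
lambda = 0.0196

0.0196 m


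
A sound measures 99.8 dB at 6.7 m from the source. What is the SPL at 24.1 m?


Given values:
  SPL1 = 99.8 dB, r1 = 6.7 m, r2 = 24.1 m
Formula: SPL2 = SPL1 - 20 * log10(r2 / r1)
Compute ratio: r2 / r1 = 24.1 / 6.7 = 3.597
Compute log10: log10(3.597) = 0.55594
Compute drop: 20 * 0.55594 = 11.1188
SPL2 = 99.8 - 11.1188 = 88.68

88.68 dB


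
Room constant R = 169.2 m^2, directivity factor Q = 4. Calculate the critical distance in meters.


Given values:
  R = 169.2 m^2, Q = 4
Formula: d_c = 0.141 * sqrt(Q * R)
Compute Q * R = 4 * 169.2 = 676.8
Compute sqrt(676.8) = 26.0154
d_c = 0.141 * 26.0154 = 3.668

3.668 m


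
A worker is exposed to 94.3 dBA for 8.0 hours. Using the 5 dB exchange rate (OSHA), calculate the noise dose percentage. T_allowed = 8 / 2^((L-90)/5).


Given values:
  L = 94.3 dBA, T = 8.0 hours
Formula: T_allowed = 8 / 2^((L - 90) / 5)
Compute exponent: (94.3 - 90) / 5 = 0.86
Compute 2^(0.86) = 1.815038
T_allowed = 8 / 1.815038 = 4.407621 hours
Dose = (T / T_allowed) * 100
Dose = (8.0 / 4.407621) * 100 = 181.5

181.5 %


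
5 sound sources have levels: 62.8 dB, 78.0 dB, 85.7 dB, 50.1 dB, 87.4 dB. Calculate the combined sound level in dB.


Formula: L_total = 10 * log10( sum(10^(Li/10)) )
  Source 1: 10^(62.8/10) = 1905460.718
  Source 2: 10^(78.0/10) = 63095734.448
  Source 3: 10^(85.7/10) = 371535229.0972
  Source 4: 10^(50.1/10) = 102329.2992
  Source 5: 10^(87.4/10) = 549540873.8576
Sum of linear values = 986179627.42
L_total = 10 * log10(986179627.42) = 89.94

89.94 dB


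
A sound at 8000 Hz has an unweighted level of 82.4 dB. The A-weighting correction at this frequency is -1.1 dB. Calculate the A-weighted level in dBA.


Given values:
  SPL = 82.4 dB
  A-weighting at 8000 Hz = -1.1 dB
Formula: L_A = SPL + A_weight
L_A = 82.4 + (-1.1)
L_A = 81.3

81.3 dBA


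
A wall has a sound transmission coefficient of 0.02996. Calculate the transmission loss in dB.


Given values:
  tau = 0.02996
Formula: TL = 10 * log10(1 / tau)
Compute 1 / tau = 1 / 0.02996 = 33.3778
Compute log10(33.3778) = 1.523458
TL = 10 * 1.523458 = 15.23

15.23 dB


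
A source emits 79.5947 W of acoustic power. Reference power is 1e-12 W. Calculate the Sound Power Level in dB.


Given values:
  W = 79.5947 W
  W_ref = 1e-12 W
Formula: SWL = 10 * log10(W / W_ref)
Compute ratio: W / W_ref = 79594700000000
Compute log10: log10(79594700000000) = 13.900884
Multiply: SWL = 10 * 13.900884 = 139.01

139.01 dB


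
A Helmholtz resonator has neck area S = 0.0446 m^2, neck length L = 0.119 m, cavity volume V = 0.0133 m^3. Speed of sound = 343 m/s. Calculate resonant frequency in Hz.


Given values:
  S = 0.0446 m^2, L = 0.119 m, V = 0.0133 m^3, c = 343 m/s
Formula: f = (c / (2*pi)) * sqrt(S / (V * L))
Compute V * L = 0.0133 * 0.119 = 0.0015827
Compute S / (V * L) = 0.0446 / 0.0015827 = 28.1797
Compute sqrt(28.1797) = 5.308456
Compute c / (2*pi) = 343 / 6.283185 = 54.590148
f = 54.590148 * 5.308456 = 289.79

289.79 Hz


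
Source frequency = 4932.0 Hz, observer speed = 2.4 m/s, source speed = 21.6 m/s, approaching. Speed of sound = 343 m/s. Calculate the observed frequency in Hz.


Given values:
  f_s = 4932.0 Hz, v_o = 2.4 m/s, v_s = 21.6 m/s
  Direction: approaching
Formula: f_o = f_s * (c + v_o) / (c - v_s)
Numerator: c + v_o = 343 + 2.4 = 345.4
Denominator: c - v_s = 343 - 21.6 = 321.4
f_o = 4932.0 * 345.4 / 321.4 = 5300.29

5300.29 Hz


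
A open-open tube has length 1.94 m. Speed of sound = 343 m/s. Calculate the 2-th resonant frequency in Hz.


Given values:
  Tube type: open-open, L = 1.94 m, c = 343 m/s, n = 2
Formula: f_n = n * c / (2 * L)
Compute 2 * L = 2 * 1.94 = 3.88
f = 2 * 343 / 3.88
f = 176.8

176.8 Hz


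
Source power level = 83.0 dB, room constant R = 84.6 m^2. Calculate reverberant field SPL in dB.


Given values:
  Lw = 83.0 dB, R = 84.6 m^2
Formula: SPL = Lw + 10 * log10(4 / R)
Compute 4 / R = 4 / 84.6 = 0.047281
Compute 10 * log10(0.047281) = -13.2531
SPL = 83.0 + (-13.2531) = 69.75

69.75 dB


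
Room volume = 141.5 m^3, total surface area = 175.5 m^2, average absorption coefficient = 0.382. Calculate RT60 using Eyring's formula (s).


Given values:
  V = 141.5 m^3, S = 175.5 m^2, alpha = 0.382
Formula: RT60 = 0.161 * V / (-S * ln(1 - alpha))
Compute ln(1 - 0.382) = ln(0.618) = -0.481267
Denominator: -175.5 * -0.481267 = 84.4624
Numerator: 0.161 * 141.5 = 22.7815
RT60 = 22.7815 / 84.4624 = 0.27

0.27 s


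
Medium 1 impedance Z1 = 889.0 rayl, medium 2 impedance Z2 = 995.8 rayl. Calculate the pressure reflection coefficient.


Given values:
  Z1 = 889.0 rayl, Z2 = 995.8 rayl
Formula: R = (Z2 - Z1) / (Z2 + Z1)
Numerator: Z2 - Z1 = 995.8 - 889.0 = 106.8
Denominator: Z2 + Z1 = 995.8 + 889.0 = 1884.8
R = 106.8 / 1884.8 = 0.0567

0.0567


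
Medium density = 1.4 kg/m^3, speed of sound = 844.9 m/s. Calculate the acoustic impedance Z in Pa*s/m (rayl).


Given values:
  rho = 1.4 kg/m^3
  c = 844.9 m/s
Formula: Z = rho * c
Z = 1.4 * 844.9
Z = 1182.86

1182.86 rayl


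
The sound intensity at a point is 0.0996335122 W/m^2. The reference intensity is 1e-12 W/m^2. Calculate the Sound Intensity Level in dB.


Given values:
  I = 0.0996335122 W/m^2
  I_ref = 1e-12 W/m^2
Formula: SIL = 10 * log10(I / I_ref)
Compute ratio: I / I_ref = 99633512200
Compute log10: log10(99633512200) = 10.998405
Multiply: SIL = 10 * 10.998405 = 109.98

109.98 dB


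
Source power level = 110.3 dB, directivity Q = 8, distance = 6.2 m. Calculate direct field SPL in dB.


Given values:
  Lw = 110.3 dB, Q = 8, r = 6.2 m
Formula: SPL = Lw + 10 * log10(Q / (4 * pi * r^2))
Compute 4 * pi * r^2 = 4 * pi * 6.2^2 = 483.0513
Compute Q / denom = 8 / 483.0513 = 0.01656139
Compute 10 * log10(0.01656139) = -17.809
SPL = 110.3 + (-17.809) = 92.49

92.49 dB


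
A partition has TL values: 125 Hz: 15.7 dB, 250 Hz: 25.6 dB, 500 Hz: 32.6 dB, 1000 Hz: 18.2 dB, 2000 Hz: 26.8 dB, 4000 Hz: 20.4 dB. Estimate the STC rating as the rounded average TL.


Given TL values at each frequency:
  125 Hz: 15.7 dB
  250 Hz: 25.6 dB
  500 Hz: 32.6 dB
  1000 Hz: 18.2 dB
  2000 Hz: 26.8 dB
  4000 Hz: 20.4 dB
Formula: STC ~ round(average of TL values)
Sum = 15.7 + 25.6 + 32.6 + 18.2 + 26.8 + 20.4 = 139.3
Average = 139.3 / 6 = 23.22
Rounded: 23

23


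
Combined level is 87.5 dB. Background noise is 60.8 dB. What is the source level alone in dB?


Given values:
  L_total = 87.5 dB, L_bg = 60.8 dB
Formula: L_source = 10 * log10(10^(L_total/10) - 10^(L_bg/10))
Convert to linear:
  10^(87.5/10) = 562341325.1903
  10^(60.8/10) = 1202264.4346
Difference: 562341325.1903 - 1202264.4346 = 561139060.7557
L_source = 10 * log10(561139060.7557) = 87.49

87.49 dB


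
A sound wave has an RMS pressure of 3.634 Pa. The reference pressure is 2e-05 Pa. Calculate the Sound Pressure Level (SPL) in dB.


Given values:
  p = 3.634 Pa
  p_ref = 2e-05 Pa
Formula: SPL = 20 * log10(p / p_ref)
Compute ratio: p / p_ref = 3.634 / 2e-05 = 181700
Compute log10: log10(181700) = 5.259355
Multiply: SPL = 20 * 5.259355 = 105.19

105.19 dB


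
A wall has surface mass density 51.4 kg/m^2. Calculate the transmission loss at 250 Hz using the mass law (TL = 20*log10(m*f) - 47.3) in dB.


Given values:
  m = 51.4 kg/m^2, f = 250 Hz
Formula: TL = 20 * log10(m * f) - 47.3
Compute m * f = 51.4 * 250 = 12850.0
Compute log10(12850.0) = 4.108903
Compute 20 * 4.108903 = 82.1781
TL = 82.1781 - 47.3 = 34.88

34.88 dB


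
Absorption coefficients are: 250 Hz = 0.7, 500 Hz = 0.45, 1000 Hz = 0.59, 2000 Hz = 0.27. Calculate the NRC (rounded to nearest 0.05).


Given values:
  a_250 = 0.7, a_500 = 0.45
  a_1000 = 0.59, a_2000 = 0.27
Formula: NRC = (a250 + a500 + a1000 + a2000) / 4
Sum = 0.7 + 0.45 + 0.59 + 0.27 = 2.01
NRC = 2.01 / 4 = 0.5025
Rounded to nearest 0.05: 0.5

0.5


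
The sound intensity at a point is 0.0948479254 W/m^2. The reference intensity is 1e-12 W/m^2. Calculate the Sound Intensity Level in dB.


Given values:
  I = 0.0948479254 W/m^2
  I_ref = 1e-12 W/m^2
Formula: SIL = 10 * log10(I / I_ref)
Compute ratio: I / I_ref = 94847925400
Compute log10: log10(94847925400) = 10.977028
Multiply: SIL = 10 * 10.977028 = 109.77

109.77 dB


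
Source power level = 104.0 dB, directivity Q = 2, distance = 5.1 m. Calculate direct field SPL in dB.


Given values:
  Lw = 104.0 dB, Q = 2, r = 5.1 m
Formula: SPL = Lw + 10 * log10(Q / (4 * pi * r^2))
Compute 4 * pi * r^2 = 4 * pi * 5.1^2 = 326.8513
Compute Q / denom = 2 / 326.8513 = 0.00611899
Compute 10 * log10(0.00611899) = -22.1332
SPL = 104.0 + (-22.1332) = 81.87

81.87 dB


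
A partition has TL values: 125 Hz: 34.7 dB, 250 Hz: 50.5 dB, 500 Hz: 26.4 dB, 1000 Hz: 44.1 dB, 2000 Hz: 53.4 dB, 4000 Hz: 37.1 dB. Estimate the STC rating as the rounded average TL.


Given TL values at each frequency:
  125 Hz: 34.7 dB
  250 Hz: 50.5 dB
  500 Hz: 26.4 dB
  1000 Hz: 44.1 dB
  2000 Hz: 53.4 dB
  4000 Hz: 37.1 dB
Formula: STC ~ round(average of TL values)
Sum = 34.7 + 50.5 + 26.4 + 44.1 + 53.4 + 37.1 = 246.2
Average = 246.2 / 6 = 41.03
Rounded: 41

41


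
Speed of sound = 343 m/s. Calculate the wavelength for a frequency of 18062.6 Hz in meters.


Given values:
  c = 343 m/s, f = 18062.6 Hz
Formula: lambda = c / f
lambda = 343 / 18062.6
lambda = 0.019

0.019 m


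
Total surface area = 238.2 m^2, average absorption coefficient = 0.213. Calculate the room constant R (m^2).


Given values:
  S = 238.2 m^2, alpha = 0.213
Formula: R = S * alpha / (1 - alpha)
Numerator: 238.2 * 0.213 = 50.7366
Denominator: 1 - 0.213 = 0.787
R = 50.7366 / 0.787 = 64.47

64.47 m^2


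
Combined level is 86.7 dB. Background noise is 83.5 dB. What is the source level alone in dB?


Given values:
  L_total = 86.7 dB, L_bg = 83.5 dB
Formula: L_source = 10 * log10(10^(L_total/10) - 10^(L_bg/10))
Convert to linear:
  10^(86.7/10) = 467735141.2872
  10^(83.5/10) = 223872113.8568
Difference: 467735141.2872 - 223872113.8568 = 243863027.4304
L_source = 10 * log10(243863027.4304) = 83.87

83.87 dB


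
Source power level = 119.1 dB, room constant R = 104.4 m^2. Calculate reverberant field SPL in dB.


Given values:
  Lw = 119.1 dB, R = 104.4 m^2
Formula: SPL = Lw + 10 * log10(4 / R)
Compute 4 / R = 4 / 104.4 = 0.038314
Compute 10 * log10(0.038314) = -14.1664
SPL = 119.1 + (-14.1664) = 104.93

104.93 dB


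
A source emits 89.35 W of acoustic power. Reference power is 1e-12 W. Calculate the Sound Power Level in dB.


Given values:
  W = 89.35 W
  W_ref = 1e-12 W
Formula: SWL = 10 * log10(W / W_ref)
Compute ratio: W / W_ref = 89350000000000
Compute log10: log10(89350000000000) = 13.951095
Multiply: SWL = 10 * 13.951095 = 139.51

139.51 dB


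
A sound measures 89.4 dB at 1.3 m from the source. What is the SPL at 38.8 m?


Given values:
  SPL1 = 89.4 dB, r1 = 1.3 m, r2 = 38.8 m
Formula: SPL2 = SPL1 - 20 * log10(r2 / r1)
Compute ratio: r2 / r1 = 38.8 / 1.3 = 29.8462
Compute log10: log10(29.8462) = 1.474889
Compute drop: 20 * 1.474889 = 29.4978
SPL2 = 89.4 - 29.4978 = 59.9

59.9 dB


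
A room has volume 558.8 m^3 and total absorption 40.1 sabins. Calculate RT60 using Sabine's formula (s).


Given values:
  V = 558.8 m^3
  A = 40.1 sabins
Formula: RT60 = 0.161 * V / A
Numerator: 0.161 * 558.8 = 89.9668
RT60 = 89.9668 / 40.1 = 2.244

2.244 s


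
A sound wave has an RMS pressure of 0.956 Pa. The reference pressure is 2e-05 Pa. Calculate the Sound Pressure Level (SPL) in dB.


Given values:
  p = 0.956 Pa
  p_ref = 2e-05 Pa
Formula: SPL = 20 * log10(p / p_ref)
Compute ratio: p / p_ref = 0.956 / 2e-05 = 47800
Compute log10: log10(47800) = 4.679428
Multiply: SPL = 20 * 4.679428 = 93.59

93.59 dB


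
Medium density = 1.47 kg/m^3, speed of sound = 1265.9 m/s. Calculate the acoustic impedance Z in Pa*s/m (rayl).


Given values:
  rho = 1.47 kg/m^3
  c = 1265.9 m/s
Formula: Z = rho * c
Z = 1.47 * 1265.9
Z = 1860.87

1860.87 rayl


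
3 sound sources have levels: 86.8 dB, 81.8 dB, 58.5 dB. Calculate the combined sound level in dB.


Formula: L_total = 10 * log10( sum(10^(Li/10)) )
  Source 1: 10^(86.8/10) = 478630092.3226
  Source 2: 10^(81.8/10) = 151356124.8436
  Source 3: 10^(58.5/10) = 707945.7844
Sum of linear values = 630694162.9506
L_total = 10 * log10(630694162.9506) = 88.0

88.0 dB


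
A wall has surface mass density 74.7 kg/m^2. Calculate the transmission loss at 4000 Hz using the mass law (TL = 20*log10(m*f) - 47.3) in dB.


Given values:
  m = 74.7 kg/m^2, f = 4000 Hz
Formula: TL = 20 * log10(m * f) - 47.3
Compute m * f = 74.7 * 4000 = 298800.0
Compute log10(298800.0) = 5.475381
Compute 20 * 5.475381 = 109.5076
TL = 109.5076 - 47.3 = 62.21

62.21 dB


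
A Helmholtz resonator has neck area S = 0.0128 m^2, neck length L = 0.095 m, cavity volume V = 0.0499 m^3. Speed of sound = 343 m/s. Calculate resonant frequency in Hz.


Given values:
  S = 0.0128 m^2, L = 0.095 m, V = 0.0499 m^3, c = 343 m/s
Formula: f = (c / (2*pi)) * sqrt(S / (V * L))
Compute V * L = 0.0499 * 0.095 = 0.0047405
Compute S / (V * L) = 0.0128 / 0.0047405 = 2.7001
Compute sqrt(2.7001) = 1.643198
Compute c / (2*pi) = 343 / 6.283185 = 54.590148
f = 54.590148 * 1.643198 = 89.7

89.7 Hz


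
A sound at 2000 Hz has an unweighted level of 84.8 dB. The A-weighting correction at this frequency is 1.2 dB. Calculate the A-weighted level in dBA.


Given values:
  SPL = 84.8 dB
  A-weighting at 2000 Hz = 1.2 dB
Formula: L_A = SPL + A_weight
L_A = 84.8 + (1.2)
L_A = 86.0

86.0 dBA


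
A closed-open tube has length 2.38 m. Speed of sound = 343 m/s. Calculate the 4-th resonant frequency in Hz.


Given values:
  Tube type: closed-open, L = 2.38 m, c = 343 m/s, n = 4
Formula: f_n = (2n - 1) * c / (4 * L)
Compute 2n - 1 = 2*4 - 1 = 7
Compute 4 * L = 4 * 2.38 = 9.52
f = 7 * 343 / 9.52
f = 252.21

252.21 Hz


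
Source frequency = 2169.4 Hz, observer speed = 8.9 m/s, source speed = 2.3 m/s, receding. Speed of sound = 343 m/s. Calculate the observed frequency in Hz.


Given values:
  f_s = 2169.4 Hz, v_o = 8.9 m/s, v_s = 2.3 m/s
  Direction: receding
Formula: f_o = f_s * (c - v_o) / (c + v_s)
Numerator: c - v_o = 343 - 8.9 = 334.1
Denominator: c + v_s = 343 + 2.3 = 345.3
f_o = 2169.4 * 334.1 / 345.3 = 2099.03

2099.03 Hz


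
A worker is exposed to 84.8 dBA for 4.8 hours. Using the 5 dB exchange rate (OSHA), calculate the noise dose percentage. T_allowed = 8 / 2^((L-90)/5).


Given values:
  L = 84.8 dBA, T = 4.8 hours
Formula: T_allowed = 8 / 2^((L - 90) / 5)
Compute exponent: (84.8 - 90) / 5 = -1.04
Compute 2^(-1.04) = 0.486327
T_allowed = 8 / 0.486327 = 16.449837 hours
Dose = (T / T_allowed) * 100
Dose = (4.8 / 16.449837) * 100 = 29.18

29.18 %


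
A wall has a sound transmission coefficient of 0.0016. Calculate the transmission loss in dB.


Given values:
  tau = 0.0016
Formula: TL = 10 * log10(1 / tau)
Compute 1 / tau = 1 / 0.0016 = 625.0
Compute log10(625.0) = 2.79588
TL = 10 * 2.79588 = 27.96

27.96 dB


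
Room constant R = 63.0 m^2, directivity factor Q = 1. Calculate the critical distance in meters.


Given values:
  R = 63.0 m^2, Q = 1
Formula: d_c = 0.141 * sqrt(Q * R)
Compute Q * R = 1 * 63.0 = 63.0
Compute sqrt(63.0) = 7.9373
d_c = 0.141 * 7.9373 = 1.119

1.119 m


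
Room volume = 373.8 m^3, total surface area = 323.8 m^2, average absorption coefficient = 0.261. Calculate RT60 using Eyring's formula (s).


Given values:
  V = 373.8 m^3, S = 323.8 m^2, alpha = 0.261
Formula: RT60 = 0.161 * V / (-S * ln(1 - alpha))
Compute ln(1 - 0.261) = ln(0.739) = -0.302457
Denominator: -323.8 * -0.302457 = 97.9356
Numerator: 0.161 * 373.8 = 60.1818
RT60 = 60.1818 / 97.9356 = 0.615

0.615 s


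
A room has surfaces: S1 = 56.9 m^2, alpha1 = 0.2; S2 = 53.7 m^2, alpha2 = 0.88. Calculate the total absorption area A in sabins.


Given surfaces:
  Surface 1: 56.9 * 0.2 = 11.38
  Surface 2: 53.7 * 0.88 = 47.256
Formula: A = sum(Si * alpha_i)
A = 11.38 + 47.256
A = 58.64

58.64 sabins


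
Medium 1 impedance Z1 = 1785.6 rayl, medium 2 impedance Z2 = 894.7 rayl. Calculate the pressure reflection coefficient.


Given values:
  Z1 = 1785.6 rayl, Z2 = 894.7 rayl
Formula: R = (Z2 - Z1) / (Z2 + Z1)
Numerator: Z2 - Z1 = 894.7 - 1785.6 = -890.9
Denominator: Z2 + Z1 = 894.7 + 1785.6 = 2680.3
R = -890.9 / 2680.3 = -0.3324

-0.3324


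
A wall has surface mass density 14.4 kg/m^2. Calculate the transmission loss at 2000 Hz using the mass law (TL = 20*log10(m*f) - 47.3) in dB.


Given values:
  m = 14.4 kg/m^2, f = 2000 Hz
Formula: TL = 20 * log10(m * f) - 47.3
Compute m * f = 14.4 * 2000 = 28800.0
Compute log10(28800.0) = 4.459392
Compute 20 * 4.459392 = 89.1878
TL = 89.1878 - 47.3 = 41.89

41.89 dB


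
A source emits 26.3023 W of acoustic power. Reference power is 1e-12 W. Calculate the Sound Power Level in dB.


Given values:
  W = 26.3023 W
  W_ref = 1e-12 W
Formula: SWL = 10 * log10(W / W_ref)
Compute ratio: W / W_ref = 26302300000000
Compute log10: log10(26302300000000) = 13.419994
Multiply: SWL = 10 * 13.419994 = 134.2

134.2 dB


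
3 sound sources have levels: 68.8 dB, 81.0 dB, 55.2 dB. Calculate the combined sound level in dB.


Formula: L_total = 10 * log10( sum(10^(Li/10)) )
  Source 1: 10^(68.8/10) = 7585775.7503
  Source 2: 10^(81.0/10) = 125892541.1794
  Source 3: 10^(55.2/10) = 331131.1215
Sum of linear values = 133809448.0512
L_total = 10 * log10(133809448.0512) = 81.26

81.26 dB


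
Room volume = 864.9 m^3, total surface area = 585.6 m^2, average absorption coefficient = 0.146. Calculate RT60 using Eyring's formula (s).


Given values:
  V = 864.9 m^3, S = 585.6 m^2, alpha = 0.146
Formula: RT60 = 0.161 * V / (-S * ln(1 - alpha))
Compute ln(1 - 0.146) = ln(0.854) = -0.157824
Denominator: -585.6 * -0.157824 = 92.4217
Numerator: 0.161 * 864.9 = 139.2489
RT60 = 139.2489 / 92.4217 = 1.507

1.507 s


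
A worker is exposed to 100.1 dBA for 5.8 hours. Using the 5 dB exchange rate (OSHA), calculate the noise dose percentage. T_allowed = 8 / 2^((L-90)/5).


Given values:
  L = 100.1 dBA, T = 5.8 hours
Formula: T_allowed = 8 / 2^((L - 90) / 5)
Compute exponent: (100.1 - 90) / 5 = 2.02
Compute 2^(2.02) = 4.055838
T_allowed = 8 / 4.055838 = 1.972465 hours
Dose = (T / T_allowed) * 100
Dose = (5.8 / 1.972465) * 100 = 294.05

294.05 %


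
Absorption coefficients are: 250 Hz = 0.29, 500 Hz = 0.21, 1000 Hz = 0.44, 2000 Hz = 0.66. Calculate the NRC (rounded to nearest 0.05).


Given values:
  a_250 = 0.29, a_500 = 0.21
  a_1000 = 0.44, a_2000 = 0.66
Formula: NRC = (a250 + a500 + a1000 + a2000) / 4
Sum = 0.29 + 0.21 + 0.44 + 0.66 = 1.6
NRC = 1.6 / 4 = 0.4
Rounded to nearest 0.05: 0.4

0.4


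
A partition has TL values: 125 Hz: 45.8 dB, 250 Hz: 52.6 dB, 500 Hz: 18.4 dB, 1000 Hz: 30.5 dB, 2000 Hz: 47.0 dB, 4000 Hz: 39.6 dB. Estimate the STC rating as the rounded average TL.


Given TL values at each frequency:
  125 Hz: 45.8 dB
  250 Hz: 52.6 dB
  500 Hz: 18.4 dB
  1000 Hz: 30.5 dB
  2000 Hz: 47.0 dB
  4000 Hz: 39.6 dB
Formula: STC ~ round(average of TL values)
Sum = 45.8 + 52.6 + 18.4 + 30.5 + 47.0 + 39.6 = 233.9
Average = 233.9 / 6 = 38.98
Rounded: 39

39


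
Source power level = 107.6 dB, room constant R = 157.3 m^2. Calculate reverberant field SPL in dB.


Given values:
  Lw = 107.6 dB, R = 157.3 m^2
Formula: SPL = Lw + 10 * log10(4 / R)
Compute 4 / R = 4 / 157.3 = 0.025429
Compute 10 * log10(0.025429) = -15.9467
SPL = 107.6 + (-15.9467) = 91.65

91.65 dB


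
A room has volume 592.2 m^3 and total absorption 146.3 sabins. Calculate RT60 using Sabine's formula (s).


Given values:
  V = 592.2 m^3
  A = 146.3 sabins
Formula: RT60 = 0.161 * V / A
Numerator: 0.161 * 592.2 = 95.3442
RT60 = 95.3442 / 146.3 = 0.652

0.652 s


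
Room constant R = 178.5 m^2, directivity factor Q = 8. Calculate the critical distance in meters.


Given values:
  R = 178.5 m^2, Q = 8
Formula: d_c = 0.141 * sqrt(Q * R)
Compute Q * R = 8 * 178.5 = 1428.0
Compute sqrt(1428.0) = 37.7889
d_c = 0.141 * 37.7889 = 5.328

5.328 m


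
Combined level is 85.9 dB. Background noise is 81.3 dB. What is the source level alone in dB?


Given values:
  L_total = 85.9 dB, L_bg = 81.3 dB
Formula: L_source = 10 * log10(10^(L_total/10) - 10^(L_bg/10))
Convert to linear:
  10^(85.9/10) = 389045144.9943
  10^(81.3/10) = 134896288.2592
Difference: 389045144.9943 - 134896288.2592 = 254148856.7351
L_source = 10 * log10(254148856.7351) = 84.05

84.05 dB


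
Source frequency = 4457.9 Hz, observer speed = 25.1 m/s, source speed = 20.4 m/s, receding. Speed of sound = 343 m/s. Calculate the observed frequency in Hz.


Given values:
  f_s = 4457.9 Hz, v_o = 25.1 m/s, v_s = 20.4 m/s
  Direction: receding
Formula: f_o = f_s * (c - v_o) / (c + v_s)
Numerator: c - v_o = 343 - 25.1 = 317.9
Denominator: c + v_s = 343 + 20.4 = 363.4
f_o = 4457.9 * 317.9 / 363.4 = 3899.74

3899.74 Hz


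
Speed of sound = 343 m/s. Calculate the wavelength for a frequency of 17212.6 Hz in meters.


Given values:
  c = 343 m/s, f = 17212.6 Hz
Formula: lambda = c / f
lambda = 343 / 17212.6
lambda = 0.0199

0.0199 m


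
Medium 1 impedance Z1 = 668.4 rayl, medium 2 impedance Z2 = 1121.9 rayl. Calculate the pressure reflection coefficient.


Given values:
  Z1 = 668.4 rayl, Z2 = 1121.9 rayl
Formula: R = (Z2 - Z1) / (Z2 + Z1)
Numerator: Z2 - Z1 = 1121.9 - 668.4 = 453.5
Denominator: Z2 + Z1 = 1121.9 + 668.4 = 1790.3
R = 453.5 / 1790.3 = 0.2533

0.2533


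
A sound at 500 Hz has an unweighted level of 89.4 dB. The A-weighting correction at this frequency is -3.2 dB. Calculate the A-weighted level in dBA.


Given values:
  SPL = 89.4 dB
  A-weighting at 500 Hz = -3.2 dB
Formula: L_A = SPL + A_weight
L_A = 89.4 + (-3.2)
L_A = 86.2

86.2 dBA


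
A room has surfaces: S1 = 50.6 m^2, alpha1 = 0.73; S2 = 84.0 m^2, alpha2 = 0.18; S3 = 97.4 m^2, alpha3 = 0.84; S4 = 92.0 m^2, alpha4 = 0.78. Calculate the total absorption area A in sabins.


Given surfaces:
  Surface 1: 50.6 * 0.73 = 36.938
  Surface 2: 84.0 * 0.18 = 15.12
  Surface 3: 97.4 * 0.84 = 81.816
  Surface 4: 92.0 * 0.78 = 71.76
Formula: A = sum(Si * alpha_i)
A = 36.938 + 15.12 + 81.816 + 71.76
A = 205.63

205.63 sabins


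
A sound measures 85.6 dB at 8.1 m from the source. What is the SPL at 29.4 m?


Given values:
  SPL1 = 85.6 dB, r1 = 8.1 m, r2 = 29.4 m
Formula: SPL2 = SPL1 - 20 * log10(r2 / r1)
Compute ratio: r2 / r1 = 29.4 / 8.1 = 3.6296
Compute log10: log10(3.6296) = 0.559859
Compute drop: 20 * 0.559859 = 11.1972
SPL2 = 85.6 - 11.1972 = 74.4

74.4 dB


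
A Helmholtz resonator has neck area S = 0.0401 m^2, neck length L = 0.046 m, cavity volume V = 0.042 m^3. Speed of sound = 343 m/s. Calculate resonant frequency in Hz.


Given values:
  S = 0.0401 m^2, L = 0.046 m, V = 0.042 m^3, c = 343 m/s
Formula: f = (c / (2*pi)) * sqrt(S / (V * L))
Compute V * L = 0.042 * 0.046 = 0.001932
Compute S / (V * L) = 0.0401 / 0.001932 = 20.7557
Compute sqrt(20.7557) = 4.555842
Compute c / (2*pi) = 343 / 6.283185 = 54.590148
f = 54.590148 * 4.555842 = 248.7

248.7 Hz


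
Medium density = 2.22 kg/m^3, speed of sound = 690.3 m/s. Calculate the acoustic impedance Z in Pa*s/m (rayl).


Given values:
  rho = 2.22 kg/m^3
  c = 690.3 m/s
Formula: Z = rho * c
Z = 2.22 * 690.3
Z = 1532.47

1532.47 rayl


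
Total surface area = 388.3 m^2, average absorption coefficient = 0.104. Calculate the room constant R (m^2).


Given values:
  S = 388.3 m^2, alpha = 0.104
Formula: R = S * alpha / (1 - alpha)
Numerator: 388.3 * 0.104 = 40.3832
Denominator: 1 - 0.104 = 0.896
R = 40.3832 / 0.896 = 45.07

45.07 m^2


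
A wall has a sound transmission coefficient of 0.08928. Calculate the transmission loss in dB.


Given values:
  tau = 0.08928
Formula: TL = 10 * log10(1 / tau)
Compute 1 / tau = 1 / 0.08928 = 11.2007
Compute log10(11.2007) = 1.049245
TL = 10 * 1.049245 = 10.49

10.49 dB


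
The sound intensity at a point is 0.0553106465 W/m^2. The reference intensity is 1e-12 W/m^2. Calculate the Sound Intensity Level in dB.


Given values:
  I = 0.0553106465 W/m^2
  I_ref = 1e-12 W/m^2
Formula: SIL = 10 * log10(I / I_ref)
Compute ratio: I / I_ref = 55310646500
Compute log10: log10(55310646500) = 10.742809
Multiply: SIL = 10 * 10.742809 = 107.43

107.43 dB


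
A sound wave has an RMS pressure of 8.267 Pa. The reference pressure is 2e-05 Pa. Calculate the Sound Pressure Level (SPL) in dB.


Given values:
  p = 8.267 Pa
  p_ref = 2e-05 Pa
Formula: SPL = 20 * log10(p / p_ref)
Compute ratio: p / p_ref = 8.267 / 2e-05 = 413350
Compute log10: log10(413350) = 5.616318
Multiply: SPL = 20 * 5.616318 = 112.33

112.33 dB


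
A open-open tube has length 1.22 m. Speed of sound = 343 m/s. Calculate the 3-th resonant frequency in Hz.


Given values:
  Tube type: open-open, L = 1.22 m, c = 343 m/s, n = 3
Formula: f_n = n * c / (2 * L)
Compute 2 * L = 2 * 1.22 = 2.44
f = 3 * 343 / 2.44
f = 421.72

421.72 Hz


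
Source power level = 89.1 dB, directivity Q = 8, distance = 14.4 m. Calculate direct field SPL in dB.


Given values:
  Lw = 89.1 dB, Q = 8, r = 14.4 m
Formula: SPL = Lw + 10 * log10(Q / (4 * pi * r^2))
Compute 4 * pi * r^2 = 4 * pi * 14.4^2 = 2605.7626
Compute Q / denom = 8 / 2605.7626 = 0.00307012
Compute 10 * log10(0.00307012) = -25.1284
SPL = 89.1 + (-25.1284) = 63.97

63.97 dB


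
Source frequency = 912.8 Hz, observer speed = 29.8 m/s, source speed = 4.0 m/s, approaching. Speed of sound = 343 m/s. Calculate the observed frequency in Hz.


Given values:
  f_s = 912.8 Hz, v_o = 29.8 m/s, v_s = 4.0 m/s
  Direction: approaching
Formula: f_o = f_s * (c + v_o) / (c - v_s)
Numerator: c + v_o = 343 + 29.8 = 372.8
Denominator: c - v_s = 343 - 4.0 = 339.0
f_o = 912.8 * 372.8 / 339.0 = 1003.81

1003.81 Hz


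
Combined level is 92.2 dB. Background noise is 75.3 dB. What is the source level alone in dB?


Given values:
  L_total = 92.2 dB, L_bg = 75.3 dB
Formula: L_source = 10 * log10(10^(L_total/10) - 10^(L_bg/10))
Convert to linear:
  10^(92.2/10) = 1659586907.4376
  10^(75.3/10) = 33884415.6139
Difference: 1659586907.4376 - 33884415.6139 = 1625702491.8237
L_source = 10 * log10(1625702491.8237) = 92.11

92.11 dB


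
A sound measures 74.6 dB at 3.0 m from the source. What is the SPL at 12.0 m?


Given values:
  SPL1 = 74.6 dB, r1 = 3.0 m, r2 = 12.0 m
Formula: SPL2 = SPL1 - 20 * log10(r2 / r1)
Compute ratio: r2 / r1 = 12.0 / 3.0 = 4.0
Compute log10: log10(4.0) = 0.60206
Compute drop: 20 * 0.60206 = 12.0412
SPL2 = 74.6 - 12.0412 = 62.56

62.56 dB


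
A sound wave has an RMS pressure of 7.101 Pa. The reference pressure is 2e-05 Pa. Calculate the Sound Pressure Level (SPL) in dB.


Given values:
  p = 7.101 Pa
  p_ref = 2e-05 Pa
Formula: SPL = 20 * log10(p / p_ref)
Compute ratio: p / p_ref = 7.101 / 2e-05 = 355050
Compute log10: log10(355050) = 5.55029
Multiply: SPL = 20 * 5.55029 = 111.01

111.01 dB


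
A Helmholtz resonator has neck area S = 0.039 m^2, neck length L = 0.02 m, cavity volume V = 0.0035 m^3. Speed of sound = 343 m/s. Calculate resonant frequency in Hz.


Given values:
  S = 0.039 m^2, L = 0.02 m, V = 0.0035 m^3, c = 343 m/s
Formula: f = (c / (2*pi)) * sqrt(S / (V * L))
Compute V * L = 0.0035 * 0.02 = 7e-05
Compute S / (V * L) = 0.039 / 7e-05 = 557.1429
Compute sqrt(557.1429) = 23.603875
Compute c / (2*pi) = 343 / 6.283185 = 54.590148
f = 54.590148 * 23.603875 = 1288.54

1288.54 Hz


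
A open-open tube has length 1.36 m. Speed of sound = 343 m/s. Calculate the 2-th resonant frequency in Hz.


Given values:
  Tube type: open-open, L = 1.36 m, c = 343 m/s, n = 2
Formula: f_n = n * c / (2 * L)
Compute 2 * L = 2 * 1.36 = 2.72
f = 2 * 343 / 2.72
f = 252.21

252.21 Hz


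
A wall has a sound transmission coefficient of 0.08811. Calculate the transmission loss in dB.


Given values:
  tau = 0.08811
Formula: TL = 10 * log10(1 / tau)
Compute 1 / tau = 1 / 0.08811 = 11.3494
Compute log10(11.3494) = 1.054973
TL = 10 * 1.054973 = 10.55

10.55 dB


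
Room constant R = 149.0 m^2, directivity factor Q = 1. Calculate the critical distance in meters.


Given values:
  R = 149.0 m^2, Q = 1
Formula: d_c = 0.141 * sqrt(Q * R)
Compute Q * R = 1 * 149.0 = 149.0
Compute sqrt(149.0) = 12.2066
d_c = 0.141 * 12.2066 = 1.721

1.721 m


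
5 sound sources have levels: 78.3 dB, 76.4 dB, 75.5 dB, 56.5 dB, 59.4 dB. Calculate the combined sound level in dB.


Formula: L_total = 10 * log10( sum(10^(Li/10)) )
  Source 1: 10^(78.3/10) = 67608297.5392
  Source 2: 10^(76.4/10) = 43651583.224
  Source 3: 10^(75.5/10) = 35481338.9234
  Source 4: 10^(56.5/10) = 446683.5922
  Source 5: 10^(59.4/10) = 870963.59
Sum of linear values = 148058866.8688
L_total = 10 * log10(148058866.8688) = 81.7

81.7 dB


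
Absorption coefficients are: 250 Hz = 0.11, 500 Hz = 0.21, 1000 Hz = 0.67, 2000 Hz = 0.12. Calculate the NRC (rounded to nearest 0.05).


Given values:
  a_250 = 0.11, a_500 = 0.21
  a_1000 = 0.67, a_2000 = 0.12
Formula: NRC = (a250 + a500 + a1000 + a2000) / 4
Sum = 0.11 + 0.21 + 0.67 + 0.12 = 1.11
NRC = 1.11 / 4 = 0.2775
Rounded to nearest 0.05: 0.3

0.3


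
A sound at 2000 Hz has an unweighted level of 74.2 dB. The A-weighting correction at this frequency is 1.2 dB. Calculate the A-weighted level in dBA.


Given values:
  SPL = 74.2 dB
  A-weighting at 2000 Hz = 1.2 dB
Formula: L_A = SPL + A_weight
L_A = 74.2 + (1.2)
L_A = 75.4

75.4 dBA


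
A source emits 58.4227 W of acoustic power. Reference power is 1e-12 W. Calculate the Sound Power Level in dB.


Given values:
  W = 58.4227 W
  W_ref = 1e-12 W
Formula: SWL = 10 * log10(W / W_ref)
Compute ratio: W / W_ref = 58422700000000
Compute log10: log10(58422700000000) = 13.766582
Multiply: SWL = 10 * 13.766582 = 137.67

137.67 dB


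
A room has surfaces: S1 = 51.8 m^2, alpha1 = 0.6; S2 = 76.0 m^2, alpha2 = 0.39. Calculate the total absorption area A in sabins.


Given surfaces:
  Surface 1: 51.8 * 0.6 = 31.08
  Surface 2: 76.0 * 0.39 = 29.64
Formula: A = sum(Si * alpha_i)
A = 31.08 + 29.64
A = 60.72

60.72 sabins


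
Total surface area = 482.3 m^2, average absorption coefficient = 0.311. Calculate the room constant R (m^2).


Given values:
  S = 482.3 m^2, alpha = 0.311
Formula: R = S * alpha / (1 - alpha)
Numerator: 482.3 * 0.311 = 149.9953
Denominator: 1 - 0.311 = 0.689
R = 149.9953 / 0.689 = 217.7

217.7 m^2


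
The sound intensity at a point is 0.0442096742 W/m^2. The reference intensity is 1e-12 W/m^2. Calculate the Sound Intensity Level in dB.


Given values:
  I = 0.0442096742 W/m^2
  I_ref = 1e-12 W/m^2
Formula: SIL = 10 * log10(I / I_ref)
Compute ratio: I / I_ref = 44209674200
Compute log10: log10(44209674200) = 10.645517
Multiply: SIL = 10 * 10.645517 = 106.46

106.46 dB


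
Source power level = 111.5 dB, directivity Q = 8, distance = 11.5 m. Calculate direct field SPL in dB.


Given values:
  Lw = 111.5 dB, Q = 8, r = 11.5 m
Formula: SPL = Lw + 10 * log10(Q / (4 * pi * r^2))
Compute 4 * pi * r^2 = 4 * pi * 11.5^2 = 1661.9025
Compute Q / denom = 8 / 1661.9025 = 0.00481376
Compute 10 * log10(0.00481376) = -23.1752
SPL = 111.5 + (-23.1752) = 88.32

88.32 dB


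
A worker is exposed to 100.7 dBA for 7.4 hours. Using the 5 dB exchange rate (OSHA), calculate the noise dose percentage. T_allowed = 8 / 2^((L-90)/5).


Given values:
  L = 100.7 dBA, T = 7.4 hours
Formula: T_allowed = 8 / 2^((L - 90) / 5)
Compute exponent: (100.7 - 90) / 5 = 2.14
Compute 2^(2.14) = 4.40762
T_allowed = 8 / 4.40762 = 1.815039 hours
Dose = (T / T_allowed) * 100
Dose = (7.4 / 1.815039) * 100 = 407.7

407.7 %


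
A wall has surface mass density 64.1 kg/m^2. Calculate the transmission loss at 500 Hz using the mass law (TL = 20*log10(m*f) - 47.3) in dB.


Given values:
  m = 64.1 kg/m^2, f = 500 Hz
Formula: TL = 20 * log10(m * f) - 47.3
Compute m * f = 64.1 * 500 = 32050.0
Compute log10(32050.0) = 4.505828
Compute 20 * 4.505828 = 90.1166
TL = 90.1166 - 47.3 = 42.82

42.82 dB


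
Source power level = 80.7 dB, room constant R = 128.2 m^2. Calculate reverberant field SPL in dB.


Given values:
  Lw = 80.7 dB, R = 128.2 m^2
Formula: SPL = Lw + 10 * log10(4 / R)
Compute 4 / R = 4 / 128.2 = 0.031201
Compute 10 * log10(0.031201) = -15.0583
SPL = 80.7 + (-15.0583) = 65.64

65.64 dB


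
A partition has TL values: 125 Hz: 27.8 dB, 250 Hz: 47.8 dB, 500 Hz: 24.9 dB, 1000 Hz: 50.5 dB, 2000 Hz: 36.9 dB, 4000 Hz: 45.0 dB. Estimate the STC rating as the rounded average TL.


Given TL values at each frequency:
  125 Hz: 27.8 dB
  250 Hz: 47.8 dB
  500 Hz: 24.9 dB
  1000 Hz: 50.5 dB
  2000 Hz: 36.9 dB
  4000 Hz: 45.0 dB
Formula: STC ~ round(average of TL values)
Sum = 27.8 + 47.8 + 24.9 + 50.5 + 36.9 + 45.0 = 232.9
Average = 232.9 / 6 = 38.82
Rounded: 39

39


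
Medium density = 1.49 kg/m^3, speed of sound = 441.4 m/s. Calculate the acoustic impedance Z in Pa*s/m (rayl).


Given values:
  rho = 1.49 kg/m^3
  c = 441.4 m/s
Formula: Z = rho * c
Z = 1.49 * 441.4
Z = 657.69

657.69 rayl


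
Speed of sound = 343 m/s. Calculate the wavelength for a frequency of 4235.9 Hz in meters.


Given values:
  c = 343 m/s, f = 4235.9 Hz
Formula: lambda = c / f
lambda = 343 / 4235.9
lambda = 0.081

0.081 m


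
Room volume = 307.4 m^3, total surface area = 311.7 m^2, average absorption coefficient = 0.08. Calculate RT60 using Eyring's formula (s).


Given values:
  V = 307.4 m^3, S = 311.7 m^2, alpha = 0.08
Formula: RT60 = 0.161 * V / (-S * ln(1 - alpha))
Compute ln(1 - 0.08) = ln(0.92) = -0.083382
Denominator: -311.7 * -0.083382 = 25.9902
Numerator: 0.161 * 307.4 = 49.4914
RT60 = 49.4914 / 25.9902 = 1.904

1.904 s


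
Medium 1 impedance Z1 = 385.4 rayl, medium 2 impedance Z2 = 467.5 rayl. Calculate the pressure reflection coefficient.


Given values:
  Z1 = 385.4 rayl, Z2 = 467.5 rayl
Formula: R = (Z2 - Z1) / (Z2 + Z1)
Numerator: Z2 - Z1 = 467.5 - 385.4 = 82.1
Denominator: Z2 + Z1 = 467.5 + 385.4 = 852.9
R = 82.1 / 852.9 = 0.0963

0.0963
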